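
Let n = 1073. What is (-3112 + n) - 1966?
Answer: -4005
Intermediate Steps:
(-3112 + n) - 1966 = (-3112 + 1073) - 1966 = -2039 - 1966 = -4005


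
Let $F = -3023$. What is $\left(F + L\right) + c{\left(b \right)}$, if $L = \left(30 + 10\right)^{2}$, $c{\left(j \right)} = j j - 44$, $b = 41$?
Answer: $214$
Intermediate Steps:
$c{\left(j \right)} = -44 + j^{2}$ ($c{\left(j \right)} = j^{2} - 44 = -44 + j^{2}$)
$L = 1600$ ($L = 40^{2} = 1600$)
$\left(F + L\right) + c{\left(b \right)} = \left(-3023 + 1600\right) - \left(44 - 41^{2}\right) = -1423 + \left(-44 + 1681\right) = -1423 + 1637 = 214$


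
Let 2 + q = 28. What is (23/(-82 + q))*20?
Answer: -115/14 ≈ -8.2143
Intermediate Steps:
q = 26 (q = -2 + 28 = 26)
(23/(-82 + q))*20 = (23/(-82 + 26))*20 = (23/(-56))*20 = (23*(-1/56))*20 = -23/56*20 = -115/14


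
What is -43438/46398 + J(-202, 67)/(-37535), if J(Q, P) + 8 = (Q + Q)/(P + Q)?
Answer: -991345741/1059050025 ≈ -0.93607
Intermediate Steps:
J(Q, P) = -8 + 2*Q/(P + Q) (J(Q, P) = -8 + (Q + Q)/(P + Q) = -8 + (2*Q)/(P + Q) = -8 + 2*Q/(P + Q))
-43438/46398 + J(-202, 67)/(-37535) = -43438/46398 + (2*(-4*67 - 3*(-202))/(67 - 202))/(-37535) = -43438*1/46398 + (2*(-268 + 606)/(-135))*(-1/37535) = -587/627 + (2*(-1/135)*338)*(-1/37535) = -587/627 - 676/135*(-1/37535) = -587/627 + 676/5067225 = -991345741/1059050025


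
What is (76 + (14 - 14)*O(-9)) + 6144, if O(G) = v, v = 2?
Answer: 6220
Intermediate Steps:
O(G) = 2
(76 + (14 - 14)*O(-9)) + 6144 = (76 + (14 - 14)*2) + 6144 = (76 + 0*2) + 6144 = (76 + 0) + 6144 = 76 + 6144 = 6220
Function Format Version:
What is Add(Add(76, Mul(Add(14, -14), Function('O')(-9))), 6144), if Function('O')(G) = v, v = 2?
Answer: 6220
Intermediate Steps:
Function('O')(G) = 2
Add(Add(76, Mul(Add(14, -14), Function('O')(-9))), 6144) = Add(Add(76, Mul(Add(14, -14), 2)), 6144) = Add(Add(76, Mul(0, 2)), 6144) = Add(Add(76, 0), 6144) = Add(76, 6144) = 6220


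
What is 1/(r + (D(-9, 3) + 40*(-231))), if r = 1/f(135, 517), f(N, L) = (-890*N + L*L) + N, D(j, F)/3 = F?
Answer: -147274/1359486293 ≈ -0.00010833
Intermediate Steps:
D(j, F) = 3*F
f(N, L) = L**2 - 889*N (f(N, L) = (-890*N + L**2) + N = (L**2 - 890*N) + N = L**2 - 889*N)
r = 1/147274 (r = 1/(517**2 - 889*135) = 1/(267289 - 120015) = 1/147274 ≈ 6.7901e-6)
1/(r + (D(-9, 3) + 40*(-231))) = 1/(1/147274 + (3*3 + 40*(-231))) = 1/(1/147274 + (9 - 9240)) = 1/(1/147274 - 9231) = 1/(-1359486293/147274) = -147274/1359486293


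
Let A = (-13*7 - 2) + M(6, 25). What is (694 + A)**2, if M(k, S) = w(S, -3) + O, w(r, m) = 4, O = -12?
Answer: 351649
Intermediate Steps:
M(k, S) = -8 (M(k, S) = 4 - 12 = -8)
A = -101 (A = (-13*7 - 2) - 8 = (-91 - 2) - 8 = -93 - 8 = -101)
(694 + A)**2 = (694 - 101)**2 = 593**2 = 351649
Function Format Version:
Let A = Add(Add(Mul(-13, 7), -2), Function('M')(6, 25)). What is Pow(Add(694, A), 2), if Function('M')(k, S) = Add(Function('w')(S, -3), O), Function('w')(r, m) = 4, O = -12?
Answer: 351649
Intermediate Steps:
Function('M')(k, S) = -8 (Function('M')(k, S) = Add(4, -12) = -8)
A = -101 (A = Add(Add(Mul(-13, 7), -2), -8) = Add(Add(-91, -2), -8) = Add(-93, -8) = -101)
Pow(Add(694, A), 2) = Pow(Add(694, -101), 2) = Pow(593, 2) = 351649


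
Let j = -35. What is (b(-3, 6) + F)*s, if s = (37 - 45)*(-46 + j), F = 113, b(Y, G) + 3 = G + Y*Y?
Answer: 81000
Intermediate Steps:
b(Y, G) = -3 + G + Y² (b(Y, G) = -3 + (G + Y*Y) = -3 + (G + Y²) = -3 + G + Y²)
s = 648 (s = (37 - 45)*(-46 - 35) = -8*(-81) = 648)
(b(-3, 6) + F)*s = ((-3 + 6 + (-3)²) + 113)*648 = ((-3 + 6 + 9) + 113)*648 = (12 + 113)*648 = 125*648 = 81000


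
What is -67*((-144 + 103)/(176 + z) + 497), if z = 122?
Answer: -9920355/298 ≈ -33290.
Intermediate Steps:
-67*((-144 + 103)/(176 + z) + 497) = -67*((-144 + 103)/(176 + 122) + 497) = -67*(-41/298 + 497) = -67*148065/298 = -9920355/298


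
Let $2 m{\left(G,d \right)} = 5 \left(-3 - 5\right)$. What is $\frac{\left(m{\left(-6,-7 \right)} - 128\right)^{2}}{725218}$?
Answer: $\frac{10952}{362609} \approx 0.030203$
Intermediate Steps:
$m{\left(G,d \right)} = -20$ ($m{\left(G,d \right)} = \frac{5 \left(-3 - 5\right)}{2} = \frac{5 \left(-8\right)}{2} = \frac{1}{2} \left(-40\right) = -20$)
$\frac{\left(m{\left(-6,-7 \right)} - 128\right)^{2}}{725218} = \frac{\left(-20 - 128\right)^{2}}{725218} = \left(-148\right)^{2} \cdot \frac{1}{725218} = 21904 \cdot \frac{1}{725218} = \frac{10952}{362609}$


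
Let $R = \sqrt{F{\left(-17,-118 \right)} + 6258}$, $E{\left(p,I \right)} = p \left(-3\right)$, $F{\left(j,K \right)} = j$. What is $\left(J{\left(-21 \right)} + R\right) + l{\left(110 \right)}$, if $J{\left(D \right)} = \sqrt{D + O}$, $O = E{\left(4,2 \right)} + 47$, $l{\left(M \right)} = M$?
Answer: $189 + \sqrt{14} \approx 192.74$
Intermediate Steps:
$E{\left(p,I \right)} = - 3 p$
$R = 79$ ($R = \sqrt{-17 + 6258} = \sqrt{6241} = 79$)
$O = 35$ ($O = \left(-3\right) 4 + 47 = -12 + 47 = 35$)
$J{\left(D \right)} = \sqrt{35 + D}$ ($J{\left(D \right)} = \sqrt{D + 35} = \sqrt{35 + D}$)
$\left(J{\left(-21 \right)} + R\right) + l{\left(110 \right)} = \left(\sqrt{35 - 21} + 79\right) + 110 = \left(\sqrt{14} + 79\right) + 110 = \left(79 + \sqrt{14}\right) + 110 = 189 + \sqrt{14}$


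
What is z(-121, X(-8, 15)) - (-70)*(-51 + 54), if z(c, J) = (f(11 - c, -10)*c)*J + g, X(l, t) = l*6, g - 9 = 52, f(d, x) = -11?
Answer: -63617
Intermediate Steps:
g = 61 (g = 9 + 52 = 61)
X(l, t) = 6*l
z(c, J) = 61 - 11*J*c (z(c, J) = (-11*c)*J + 61 = -11*J*c + 61 = 61 - 11*J*c)
z(-121, X(-8, 15)) - (-70)*(-51 + 54) = (61 - 11*6*(-8)*(-121)) - (-70)*(-51 + 54) = (61 - 11*(-48)*(-121)) - (-70)*3 = (61 - 63888) - 1*(-210) = -63827 + 210 = -63617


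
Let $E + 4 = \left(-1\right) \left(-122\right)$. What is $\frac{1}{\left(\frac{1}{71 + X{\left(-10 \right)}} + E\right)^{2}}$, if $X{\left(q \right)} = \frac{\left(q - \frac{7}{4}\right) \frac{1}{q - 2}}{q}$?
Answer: $\frac{1158245089}{16131260107876} \approx 7.1801 \cdot 10^{-5}$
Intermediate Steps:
$X{\left(q \right)} = \frac{- \frac{7}{4} + q}{q \left(-2 + q\right)}$ ($X{\left(q \right)} = \frac{\left(q - \frac{7}{4}\right) \frac{1}{-2 + q}}{q} = \frac{\left(- \frac{7}{4} + q\right) \frac{1}{-2 + q}}{q} = \frac{\frac{1}{-2 + q} \left(- \frac{7}{4} + q\right)}{q} = \frac{- \frac{7}{4} + q}{q \left(-2 + q\right)}$)
$E = 118$ ($E = -4 - -122 = -4 + 122 = 118$)
$\frac{1}{\left(\frac{1}{71 + X{\left(-10 \right)}} + E\right)^{2}} = \frac{1}{\left(\frac{1}{71 + \frac{- \frac{7}{4} - 10}{\left(-10\right) \left(-2 - 10\right)}} + 118\right)^{2}} = \frac{1}{\left(\frac{1}{71 - \frac{1}{10} \frac{1}{-12} \left(- \frac{47}{4}\right)} + 118\right)^{2}} = \frac{1}{\left(\frac{1}{71 - \left(- \frac{1}{120}\right) \left(- \frac{47}{4}\right)} + 118\right)^{2}} = \frac{1}{\left(\frac{1}{71 - \frac{47}{480}} + 118\right)^{2}} = \frac{1}{\left(\frac{1}{\frac{34033}{480}} + 118\right)^{2}} = \frac{1}{\left(\frac{480}{34033} + 118\right)^{2}} = \frac{1}{\left(\frac{4016374}{34033}\right)^{2}} = \frac{1}{\frac{16131260107876}{1158245089}} = \frac{1158245089}{16131260107876}$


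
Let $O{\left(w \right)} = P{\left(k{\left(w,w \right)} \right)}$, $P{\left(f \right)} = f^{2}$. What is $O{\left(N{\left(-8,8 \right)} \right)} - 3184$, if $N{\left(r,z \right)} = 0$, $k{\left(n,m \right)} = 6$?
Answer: $-3148$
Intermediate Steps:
$O{\left(w \right)} = 36$ ($O{\left(w \right)} = 6^{2} = 36$)
$O{\left(N{\left(-8,8 \right)} \right)} - 3184 = 36 - 3184 = -3148$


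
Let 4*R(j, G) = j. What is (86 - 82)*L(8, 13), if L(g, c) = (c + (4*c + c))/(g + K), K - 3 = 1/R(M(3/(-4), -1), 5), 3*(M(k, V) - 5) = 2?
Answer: 5304/199 ≈ 26.653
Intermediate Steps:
M(k, V) = 17/3 (M(k, V) = 5 + (⅓)*2 = 5 + ⅔ = 17/3)
R(j, G) = j/4
K = 63/17 (K = 3 + 1/((¼)*(17/3)) = 3 + 1/(17/12) = 3 + 12/17 = 63/17 ≈ 3.7059)
L(g, c) = 6*c/(63/17 + g) (L(g, c) = (c + (4*c + c))/(g + 63/17) = (c + 5*c)/(63/17 + g) = (6*c)/(63/17 + g) = 6*c/(63/17 + g))
(86 - 82)*L(8, 13) = (86 - 82)*(102*13/(63 + 17*8)) = 4*(102*13/(63 + 136)) = 4*(102*13/199) = 4*(102*13*(1/199)) = 4*(1326/199) = 5304/199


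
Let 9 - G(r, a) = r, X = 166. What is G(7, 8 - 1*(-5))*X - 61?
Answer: 271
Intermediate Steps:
G(r, a) = 9 - r
G(7, 8 - 1*(-5))*X - 61 = (9 - 1*7)*166 - 61 = (9 - 7)*166 - 61 = 2*166 - 61 = 332 - 61 = 271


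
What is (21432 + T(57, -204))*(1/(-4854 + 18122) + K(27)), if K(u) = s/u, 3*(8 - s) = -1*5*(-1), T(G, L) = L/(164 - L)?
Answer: 1782106591/354384 ≈ 5028.7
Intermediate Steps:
s = 19/3 (s = 8 - (-1*5)*(-1)/3 = 8 - (-5)*(-1)/3 = 8 - 1/3*5 = 8 - 5/3 = 19/3 ≈ 6.3333)
K(u) = 19/(3*u)
(21432 + T(57, -204))*(1/(-4854 + 18122) + K(27)) = (21432 - 1*(-204)/(-164 - 204))*(1/(-4854 + 18122) + (19/3)/27) = (21432 - 1*(-204)/(-368))*(1/13268 + (19/3)*(1/27)) = (21432 - 1*(-204)*(-1/368))*(1/13268 + 19/81) = (21432 - 51/92)*(252173/1074708) = (1971693/92)*(252173/1074708) = 1782106591/354384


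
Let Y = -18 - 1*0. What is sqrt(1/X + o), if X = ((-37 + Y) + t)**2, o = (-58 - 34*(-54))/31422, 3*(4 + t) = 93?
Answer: sqrt(11197025457)/439908 ≈ 0.24054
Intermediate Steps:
t = 27 (t = -4 + (1/3)*93 = -4 + 31 = 27)
Y = -18 (Y = -18 + 0 = -18)
o = 889/15711 (o = (-58 + 1836)*(1/31422) = 1778*(1/31422) = 889/15711 ≈ 0.056585)
X = 784 (X = ((-37 - 18) + 27)**2 = (-55 + 27)**2 = (-28)**2 = 784)
sqrt(1/X + o) = sqrt(1/784 + 889/15711) = sqrt(712687/12317424) = sqrt(11197025457)/439908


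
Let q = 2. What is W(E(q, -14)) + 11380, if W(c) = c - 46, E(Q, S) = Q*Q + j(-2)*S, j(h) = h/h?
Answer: 11324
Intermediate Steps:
j(h) = 1
E(Q, S) = S + Q² (E(Q, S) = Q*Q + 1*S = Q² + S = S + Q²)
W(c) = -46 + c
W(E(q, -14)) + 11380 = (-46 + (-14 + 2²)) + 11380 = (-46 + (-14 + 4)) + 11380 = (-46 - 10) + 11380 = -56 + 11380 = 11324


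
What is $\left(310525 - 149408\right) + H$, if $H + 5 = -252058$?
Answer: $-90946$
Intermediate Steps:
$H = -252063$ ($H = -5 - 252058 = -252063$)
$\left(310525 - 149408\right) + H = \left(310525 - 149408\right) - 252063 = 161117 - 252063 = -90946$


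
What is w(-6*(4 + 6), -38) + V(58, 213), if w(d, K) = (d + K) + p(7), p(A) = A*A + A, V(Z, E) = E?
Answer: 171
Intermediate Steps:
p(A) = A + A² (p(A) = A² + A = A + A²)
w(d, K) = 56 + K + d (w(d, K) = (d + K) + 7*(1 + 7) = (K + d) + 7*8 = (K + d) + 56 = 56 + K + d)
w(-6*(4 + 6), -38) + V(58, 213) = (56 - 38 - 6*(4 + 6)) + 213 = (56 - 38 - 6*10) + 213 = (56 - 38 - 60) + 213 = -42 + 213 = 171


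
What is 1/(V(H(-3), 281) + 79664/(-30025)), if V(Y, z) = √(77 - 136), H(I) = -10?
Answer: -2391911600/59534889771 - 901500625*I*√59/59534889771 ≈ -0.040177 - 0.11631*I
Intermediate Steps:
V(Y, z) = I*√59 (V(Y, z) = √(-59) = I*√59)
1/(V(H(-3), 281) + 79664/(-30025)) = 1/(I*√59 + 79664/(-30025)) = 1/(I*√59 + 79664*(-1/30025)) = 1/(I*√59 - 79664/30025) = 1/(-79664/30025 + I*√59)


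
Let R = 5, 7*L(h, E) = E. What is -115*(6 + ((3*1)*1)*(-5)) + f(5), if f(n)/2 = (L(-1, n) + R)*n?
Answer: 7645/7 ≈ 1092.1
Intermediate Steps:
L(h, E) = E/7
f(n) = 2*n*(5 + n/7) (f(n) = 2*((n/7 + 5)*n) = 2*((5 + n/7)*n) = 2*(n*(5 + n/7)) = 2*n*(5 + n/7))
-115*(6 + ((3*1)*1)*(-5)) + f(5) = -115*(6 + ((3*1)*1)*(-5)) + (2/7)*5*(35 + 5) = -115*(6 + (3*1)*(-5)) + (2/7)*5*40 = -115*(6 + 3*(-5)) + 400/7 = -115*(6 - 15) + 400/7 = -115*(-9) + 400/7 = 1035 + 400/7 = 7645/7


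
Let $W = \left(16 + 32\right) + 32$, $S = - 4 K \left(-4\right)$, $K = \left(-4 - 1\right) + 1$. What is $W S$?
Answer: $-5120$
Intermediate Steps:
$K = -4$ ($K = -5 + 1 = -4$)
$S = -64$ ($S = \left(-4\right) \left(-4\right) \left(-4\right) = 16 \left(-4\right) = -64$)
$W = 80$ ($W = 48 + 32 = 80$)
$W S = 80 \left(-64\right) = -5120$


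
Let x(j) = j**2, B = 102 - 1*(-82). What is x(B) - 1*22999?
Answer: 10857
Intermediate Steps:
B = 184 (B = 102 + 82 = 184)
x(B) - 1*22999 = 184**2 - 1*22999 = 33856 - 22999 = 10857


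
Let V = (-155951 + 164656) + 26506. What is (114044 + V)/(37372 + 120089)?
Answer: 149255/157461 ≈ 0.94789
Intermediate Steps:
V = 35211 (V = 8705 + 26506 = 35211)
(114044 + V)/(37372 + 120089) = (114044 + 35211)/(37372 + 120089) = 149255/157461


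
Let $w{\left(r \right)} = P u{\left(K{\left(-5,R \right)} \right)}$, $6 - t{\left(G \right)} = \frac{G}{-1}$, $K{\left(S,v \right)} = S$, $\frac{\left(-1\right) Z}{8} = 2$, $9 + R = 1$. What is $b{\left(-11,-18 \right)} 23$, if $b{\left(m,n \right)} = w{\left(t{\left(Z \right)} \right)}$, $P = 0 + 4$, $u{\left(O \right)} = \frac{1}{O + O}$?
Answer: $- \frac{46}{5} \approx -9.2$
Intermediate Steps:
$R = -8$ ($R = -9 + 1 = -8$)
$Z = -16$ ($Z = \left(-8\right) 2 = -16$)
$u{\left(O \right)} = \frac{1}{2 O}$
$t{\left(G \right)} = 6 + G$ ($t{\left(G \right)} = 6 - \frac{G}{-1} = 6 - G \left(-1\right) = 6 - - G = 6 + G$)
$P = 4$
$w{\left(r \right)} = - \frac{2}{5}$ ($w{\left(r \right)} = 4 \frac{1}{2 \left(-5\right)} = 4 \cdot \frac{1}{2} \left(- \frac{1}{5}\right) = 4 \left(- \frac{1}{10}\right) = - \frac{2}{5}$)
$b{\left(m,n \right)} = - \frac{2}{5}$
$b{\left(-11,-18 \right)} 23 = \left(- \frac{2}{5}\right) 23 = - \frac{46}{5}$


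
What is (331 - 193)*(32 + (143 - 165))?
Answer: 1380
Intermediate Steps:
(331 - 193)*(32 + (143 - 165)) = 138*(32 - 22) = 138*10 = 1380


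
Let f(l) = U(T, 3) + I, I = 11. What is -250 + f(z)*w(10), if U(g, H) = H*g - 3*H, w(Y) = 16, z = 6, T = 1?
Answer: -170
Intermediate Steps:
U(g, H) = -3*H + H*g
f(l) = 5 (f(l) = 3*(-3 + 1) + 11 = 3*(-2) + 11 = -6 + 11 = 5)
-250 + f(z)*w(10) = -250 + 5*16 = -250 + 80 = -170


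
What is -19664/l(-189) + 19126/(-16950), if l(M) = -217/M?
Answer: -4499911253/262725 ≈ -17128.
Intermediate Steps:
-19664/l(-189) + 19126/(-16950) = -19664/((-217/(-189))) + 19126/(-16950) = -19664/((-217*(-1/189))) + 19126*(-1/16950) = -19664/31/27 - 9563/8475 = -19664*27/31 - 9563/8475 = -530928/31 - 9563/8475 = -4499911253/262725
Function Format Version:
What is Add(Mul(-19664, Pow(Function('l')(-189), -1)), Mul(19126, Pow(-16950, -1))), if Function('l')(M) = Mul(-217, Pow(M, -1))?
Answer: Rational(-4499911253, 262725) ≈ -17128.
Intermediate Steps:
Add(Mul(-19664, Pow(Function('l')(-189), -1)), Mul(19126, Pow(-16950, -1))) = Add(Mul(-19664, Pow(Mul(-217, Pow(-189, -1)), -1)), Mul(19126, Pow(-16950, -1))) = Add(Mul(-19664, Pow(Mul(-217, Rational(-1, 189)), -1)), Mul(19126, Rational(-1, 16950))) = Add(Mul(-19664, Pow(Rational(31, 27), -1)), Rational(-9563, 8475)) = Add(Mul(-19664, Rational(27, 31)), Rational(-9563, 8475)) = Add(Rational(-530928, 31), Rational(-9563, 8475)) = Rational(-4499911253, 262725)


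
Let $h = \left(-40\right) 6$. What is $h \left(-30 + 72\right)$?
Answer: $-10080$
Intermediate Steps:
$h = -240$
$h \left(-30 + 72\right) = - 240 \left(-30 + 72\right) = \left(-240\right) 42 = -10080$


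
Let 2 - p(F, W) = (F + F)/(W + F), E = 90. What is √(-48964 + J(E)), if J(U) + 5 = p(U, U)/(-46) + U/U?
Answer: 9*I*√1279214/46 ≈ 221.29*I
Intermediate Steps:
p(F, W) = 2 - 2*F/(F + W) (p(F, W) = 2 - (F + F)/(W + F) = 2 - 2*F/(F + W))
J(U) = -185/46 (J(U) = -5 + ((2*U/(U + U))/(-46) + U/U) = -5 + ((2*U/((2*U)))*(-1/46) + 1) = -5 + ((2*U*(1/(2*U)))*(-1/46) + 1) = -5 + (1*(-1/46) + 1) = -5 + (-1/46 + 1) = -5 + 45/46 = -185/46)
√(-48964 + J(E)) = √(-48964 - 185/46) = √(-2252529/46) = 9*I*√1279214/46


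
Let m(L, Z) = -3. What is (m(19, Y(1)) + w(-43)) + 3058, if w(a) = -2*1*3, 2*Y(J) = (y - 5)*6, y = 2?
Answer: 3049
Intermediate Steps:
Y(J) = -9 (Y(J) = ((2 - 5)*6)/2 = (-3*6)/2 = (½)*(-18) = -9)
w(a) = -6 (w(a) = -2*3 = -6)
(m(19, Y(1)) + w(-43)) + 3058 = (-3 - 6) + 3058 = -9 + 3058 = 3049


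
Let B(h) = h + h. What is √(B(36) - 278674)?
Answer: I*√278602 ≈ 527.83*I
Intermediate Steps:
B(h) = 2*h
√(B(36) - 278674) = √(2*36 - 278674) = √(72 - 278674) = √(-278602) = I*√278602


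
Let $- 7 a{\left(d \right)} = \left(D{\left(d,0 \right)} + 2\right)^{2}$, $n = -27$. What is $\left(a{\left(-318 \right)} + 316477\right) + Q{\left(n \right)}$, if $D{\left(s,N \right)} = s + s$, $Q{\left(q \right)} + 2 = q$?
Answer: $\frac{1813180}{7} \approx 2.5903 \cdot 10^{5}$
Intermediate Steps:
$Q{\left(q \right)} = -2 + q$
$D{\left(s,N \right)} = 2 s$
$a{\left(d \right)} = - \frac{\left(2 + 2 d\right)^{2}}{7}$ ($a{\left(d \right)} = - \frac{\left(2 d + 2\right)^{2}}{7} = - \frac{\left(2 + 2 d\right)^{2}}{7}$)
$\left(a{\left(-318 \right)} + 316477\right) + Q{\left(n \right)} = \left(- \frac{4 \left(1 - 318\right)^{2}}{7} + 316477\right) - 29 = \left(- \frac{4 \left(-317\right)^{2}}{7} + 316477\right) - 29 = \left(\left(- \frac{4}{7}\right) 100489 + 316477\right) - 29 = \left(- \frac{401956}{7} + 316477\right) - 29 = \frac{1813383}{7} - 29 = \frac{1813180}{7}$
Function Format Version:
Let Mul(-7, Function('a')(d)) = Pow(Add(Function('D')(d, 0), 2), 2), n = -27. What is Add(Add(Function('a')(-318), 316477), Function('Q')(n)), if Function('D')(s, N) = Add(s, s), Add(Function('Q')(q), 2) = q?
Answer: Rational(1813180, 7) ≈ 2.5903e+5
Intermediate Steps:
Function('Q')(q) = Add(-2, q)
Function('D')(s, N) = Mul(2, s)
Function('a')(d) = Mul(Rational(-1, 7), Pow(Add(2, Mul(2, d)), 2)) (Function('a')(d) = Mul(Rational(-1, 7), Pow(Add(Mul(2, d), 2), 2)) = Mul(Rational(-1, 7), Pow(Add(2, Mul(2, d)), 2)))
Add(Add(Function('a')(-318), 316477), Function('Q')(n)) = Add(Add(Mul(Rational(-4, 7), Pow(Add(1, -318), 2)), 316477), Add(-2, -27)) = Add(Add(Mul(Rational(-4, 7), Pow(-317, 2)), 316477), -29) = Add(Add(Mul(Rational(-4, 7), 100489), 316477), -29) = Add(Add(Rational(-401956, 7), 316477), -29) = Add(Rational(1813383, 7), -29) = Rational(1813180, 7)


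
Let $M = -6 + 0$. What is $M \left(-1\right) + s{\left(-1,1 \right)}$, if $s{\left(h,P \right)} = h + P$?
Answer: $6$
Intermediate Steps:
$s{\left(h,P \right)} = P + h$
$M = -6$
$M \left(-1\right) + s{\left(-1,1 \right)} = \left(-6\right) \left(-1\right) + \left(1 - 1\right) = 6 + 0 = 6$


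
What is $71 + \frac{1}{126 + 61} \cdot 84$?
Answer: $\frac{13361}{187} \approx 71.449$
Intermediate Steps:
$71 + \frac{1}{126 + 61} \cdot 84 = 71 + \frac{1}{187} \cdot 84 = 71 + \frac{84}{187} = \frac{13361}{187}$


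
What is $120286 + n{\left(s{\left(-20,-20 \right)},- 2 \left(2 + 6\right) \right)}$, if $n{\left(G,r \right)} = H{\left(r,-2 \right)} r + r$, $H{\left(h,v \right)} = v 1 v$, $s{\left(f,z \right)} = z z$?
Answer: $120206$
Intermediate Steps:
$s{\left(f,z \right)} = z^{2}$
$H{\left(h,v \right)} = v^{2}$ ($H{\left(h,v \right)} = v v = v^{2}$)
$n{\left(G,r \right)} = 5 r$ ($n{\left(G,r \right)} = \left(-2\right)^{2} r + r = 4 r + r = 5 r$)
$120286 + n{\left(s{\left(-20,-20 \right)},- 2 \left(2 + 6\right) \right)} = 120286 + 5 \left(- 2 \left(2 + 6\right)\right) = 120286 + 5 \left(\left(-2\right) 8\right) = 120286 + 5 \left(-16\right) = 120286 - 80 = 120206$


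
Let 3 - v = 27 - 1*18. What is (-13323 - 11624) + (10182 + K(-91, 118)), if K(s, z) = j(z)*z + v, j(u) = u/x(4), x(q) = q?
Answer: -11290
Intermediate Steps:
j(u) = u/4
v = -6 (v = 3 - (27 - 1*18) = 3 - (27 - 18) = 3 - 1*9 = 3 - 9 = -6)
K(s, z) = -6 + z**2/4 (K(s, z) = (z/4)*z - 6 = z**2/4 - 6 = -6 + z**2/4)
(-13323 - 11624) + (10182 + K(-91, 118)) = (-13323 - 11624) + (10182 + (-6 + (1/4)*118**2)) = -24947 + (10182 + (-6 + (1/4)*13924)) = -24947 + (10182 + (-6 + 3481)) = -24947 + (10182 + 3475) = -24947 + 13657 = -11290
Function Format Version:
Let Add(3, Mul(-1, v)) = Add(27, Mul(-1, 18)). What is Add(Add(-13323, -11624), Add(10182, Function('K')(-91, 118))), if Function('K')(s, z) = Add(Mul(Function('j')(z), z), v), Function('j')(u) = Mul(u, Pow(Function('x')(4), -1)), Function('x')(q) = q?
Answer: -11290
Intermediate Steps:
Function('j')(u) = Mul(Rational(1, 4), u) (Function('j')(u) = Mul(u, Pow(4, -1)) = Mul(u, Rational(1, 4)) = Mul(Rational(1, 4), u))
v = -6 (v = Add(3, Mul(-1, Add(27, Mul(-1, 18)))) = Add(3, Mul(-1, Add(27, -18))) = Add(3, Mul(-1, 9)) = Add(3, -9) = -6)
Function('K')(s, z) = Add(-6, Mul(Rational(1, 4), Pow(z, 2))) (Function('K')(s, z) = Add(Mul(Mul(Rational(1, 4), z), z), -6) = Add(Mul(Rational(1, 4), Pow(z, 2)), -6) = Add(-6, Mul(Rational(1, 4), Pow(z, 2))))
Add(Add(-13323, -11624), Add(10182, Function('K')(-91, 118))) = Add(Add(-13323, -11624), Add(10182, Add(-6, Mul(Rational(1, 4), Pow(118, 2))))) = Add(-24947, Add(10182, Add(-6, Mul(Rational(1, 4), 13924)))) = Add(-24947, Add(10182, Add(-6, 3481))) = Add(-24947, Add(10182, 3475)) = Add(-24947, 13657) = -11290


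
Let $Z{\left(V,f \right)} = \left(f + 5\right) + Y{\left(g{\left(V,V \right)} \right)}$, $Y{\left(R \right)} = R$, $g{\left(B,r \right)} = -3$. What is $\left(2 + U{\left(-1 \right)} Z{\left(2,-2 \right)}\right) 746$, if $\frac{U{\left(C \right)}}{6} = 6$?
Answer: $1492$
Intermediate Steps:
$U{\left(C \right)} = 36$ ($U{\left(C \right)} = 6 \cdot 6 = 36$)
$Z{\left(V,f \right)} = 2 + f$ ($Z{\left(V,f \right)} = \left(f + 5\right) - 3 = \left(5 + f\right) - 3 = 2 + f$)
$\left(2 + U{\left(-1 \right)} Z{\left(2,-2 \right)}\right) 746 = \left(2 + 36 \left(2 - 2\right)\right) 746 = \left(2 + 36 \cdot 0\right) 746 = \left(2 + 0\right) 746 = 2 \cdot 746 = 1492$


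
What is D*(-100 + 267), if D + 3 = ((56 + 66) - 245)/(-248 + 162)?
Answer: -22545/86 ≈ -262.15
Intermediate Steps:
D = -135/86 (D = -3 + ((56 + 66) - 245)/(-248 + 162) = -3 + (122 - 245)/(-86) = -3 - 123*(-1/86) = -3 + 123/86 = -135/86 ≈ -1.5698)
D*(-100 + 267) = -135*(-100 + 267)/86 = -135/86*167 = -22545/86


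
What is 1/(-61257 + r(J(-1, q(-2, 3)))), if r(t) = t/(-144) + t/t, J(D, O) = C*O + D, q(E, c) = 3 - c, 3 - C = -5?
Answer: -144/8820863 ≈ -1.6325e-5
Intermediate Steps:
C = 8 (C = 3 - 1*(-5) = 3 + 5 = 8)
J(D, O) = D + 8*O (J(D, O) = 8*O + D = D + 8*O)
r(t) = 1 - t/144 (r(t) = t*(-1/144) + 1 = -t/144 + 1 = 1 - t/144)
1/(-61257 + r(J(-1, q(-2, 3)))) = 1/(-61257 + (1 - (-1 + 8*(3 - 1*3))/144)) = 1/(-61257 + (1 - (-1 + 8*(3 - 3))/144)) = 1/(-61257 + (1 - (-1 + 8*0)/144)) = 1/(-61257 + (1 - (-1 + 0)/144)) = 1/(-61257 + (1 - 1/144*(-1))) = 1/(-61257 + (1 + 1/144)) = 1/(-61257 + 145/144) = 1/(-8820863/144) = -144/8820863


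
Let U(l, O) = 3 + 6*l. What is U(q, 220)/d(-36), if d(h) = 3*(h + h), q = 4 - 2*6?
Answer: 5/24 ≈ 0.20833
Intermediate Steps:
q = -8 (q = 4 - 12 = -8)
d(h) = 6*h (d(h) = 3*(2*h) = 6*h)
U(q, 220)/d(-36) = (3 + 6*(-8))/((6*(-36))) = (3 - 48)/(-216) = -45*(-1/216) = 5/24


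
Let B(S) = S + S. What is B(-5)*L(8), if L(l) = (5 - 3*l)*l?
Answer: 1520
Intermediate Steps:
B(S) = 2*S
L(l) = l*(5 - 3*l)
B(-5)*L(8) = (2*(-5))*(8*(5 - 3*8)) = -80*(5 - 24) = -80*(-19) = -10*(-152) = 1520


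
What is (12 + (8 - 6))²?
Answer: 196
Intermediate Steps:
(12 + (8 - 6))² = (12 + 2)² = 14² = 196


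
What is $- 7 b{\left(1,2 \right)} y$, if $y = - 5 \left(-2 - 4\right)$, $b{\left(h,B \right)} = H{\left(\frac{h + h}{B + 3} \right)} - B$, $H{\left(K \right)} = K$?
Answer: $336$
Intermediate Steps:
$b{\left(h,B \right)} = - B + \frac{2 h}{3 + B}$ ($b{\left(h,B \right)} = \frac{h + h}{B + 3} - B = \frac{2 h}{3 + B} - B = - B + \frac{2 h}{3 + B}$)
$y = 30$ ($y = \left(-5\right) \left(-6\right) = 30$)
$- 7 b{\left(1,2 \right)} y = - 7 \frac{2 \cdot 1 - 2 \left(3 + 2\right)}{3 + 2} \cdot 30 = - 7 \frac{2 - 2 \cdot 5}{5} \cdot 30 = - 7 \frac{2 - 10}{5} \cdot 30 = - 7 \cdot \frac{1}{5} \left(-8\right) 30 = \left(-7\right) \left(- \frac{8}{5}\right) 30 = \frac{56}{5} \cdot 30 = 336$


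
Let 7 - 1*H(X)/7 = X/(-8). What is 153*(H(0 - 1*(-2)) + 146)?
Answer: 120411/4 ≈ 30103.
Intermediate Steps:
H(X) = 49 + 7*X/8 (H(X) = 49 - 7*X/(-8) = 49 - 7*X*(-1)/8 = 49 - (-7)*X/8 = 49 + 7*X/8)
153*(H(0 - 1*(-2)) + 146) = 153*((49 + 7*(0 - 1*(-2))/8) + 146) = 153*((49 + 7*(0 + 2)/8) + 146) = 153*((49 + (7/8)*2) + 146) = 153*((49 + 7/4) + 146) = 153*(203/4 + 146) = 153*(787/4) = 120411/4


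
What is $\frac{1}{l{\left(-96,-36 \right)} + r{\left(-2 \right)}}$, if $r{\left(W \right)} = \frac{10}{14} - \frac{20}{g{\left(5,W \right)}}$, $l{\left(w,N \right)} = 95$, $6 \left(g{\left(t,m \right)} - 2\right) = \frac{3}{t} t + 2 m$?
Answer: $\frac{77}{6530} \approx 0.011792$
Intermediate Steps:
$g{\left(t,m \right)} = \frac{5}{2} + \frac{m}{3}$ ($g{\left(t,m \right)} = 2 + \frac{\frac{3}{t} t + 2 m}{6} = 2 + \frac{3 + 2 m}{6} = 2 + \left(\frac{1}{2} + \frac{m}{3}\right) = \frac{5}{2} + \frac{m}{3}$)
$r{\left(W \right)} = \frac{5}{7} - \frac{20}{\frac{5}{2} + \frac{W}{3}}$ ($r{\left(W \right)} = \frac{10}{14} - \frac{20}{\frac{5}{2} + \frac{W}{3}} = 10 \cdot \frac{1}{14} - \frac{20}{\frac{5}{2} + \frac{W}{3}} = \frac{5}{7} - \frac{20}{\frac{5}{2} + \frac{W}{3}}$)
$\frac{1}{l{\left(-96,-36 \right)} + r{\left(-2 \right)}} = \frac{1}{95 + \frac{5 \left(-153 + 2 \left(-2\right)\right)}{7 \left(15 + 2 \left(-2\right)\right)}} = \frac{1}{95 + \frac{5 \left(-153 - 4\right)}{7 \left(15 - 4\right)}} = \frac{1}{95 + \frac{5}{7} \cdot \frac{1}{11} \left(-157\right)} = \frac{1}{95 - \frac{785}{77}} = \frac{1}{\frac{6530}{77}} = \frac{77}{6530}$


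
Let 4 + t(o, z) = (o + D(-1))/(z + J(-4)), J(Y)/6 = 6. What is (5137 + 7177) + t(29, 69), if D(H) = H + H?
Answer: 430859/35 ≈ 12310.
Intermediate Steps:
D(H) = 2*H
J(Y) = 36 (J(Y) = 6*6 = 36)
t(o, z) = -4 + (-2 + o)/(36 + z) (t(o, z) = -4 + (o + 2*(-1))/(z + 36) = -4 + (o - 2)/(36 + z) = -4 + (-2 + o)/(36 + z))
(5137 + 7177) + t(29, 69) = (5137 + 7177) + (-146 + 29 - 4*69)/(36 + 69) = 12314 + (-146 + 29 - 276)/105 = 12314 + (1/105)*(-393) = 12314 - 131/35 = 430859/35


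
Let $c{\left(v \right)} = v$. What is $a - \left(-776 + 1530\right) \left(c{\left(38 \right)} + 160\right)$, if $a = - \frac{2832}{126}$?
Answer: $- \frac{3135604}{21} \approx -1.4931 \cdot 10^{5}$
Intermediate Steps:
$a = - \frac{472}{21}$ ($a = \left(-2832\right) \frac{1}{126} = - \frac{472}{21} \approx -22.476$)
$a - \left(-776 + 1530\right) \left(c{\left(38 \right)} + 160\right) = - \frac{472}{21} - \left(-776 + 1530\right) \left(38 + 160\right) = - \frac{472}{21} - 754 \cdot 198 = - \frac{472}{21} - 149292 = - \frac{3135604}{21}$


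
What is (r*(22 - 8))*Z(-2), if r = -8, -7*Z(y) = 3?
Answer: 48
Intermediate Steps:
Z(y) = -3/7 (Z(y) = -1/7*3 = -3/7)
(r*(22 - 8))*Z(-2) = -8*(22 - 8)*(-3/7) = -8*14*(-3/7) = -112*(-3/7) = 48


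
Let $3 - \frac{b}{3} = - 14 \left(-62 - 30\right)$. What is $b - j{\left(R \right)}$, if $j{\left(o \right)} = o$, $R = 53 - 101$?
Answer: $-3807$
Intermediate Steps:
$R = -48$
$b = -3855$ ($b = 9 - 3 \left(- 14 \left(-62 - 30\right)\right) = 9 - 3 \left(\left(-14\right) \left(-92\right)\right) = 9 - 3864 = -3855$)
$b - j{\left(R \right)} = -3855 - -48 = -3855 + 48 = -3807$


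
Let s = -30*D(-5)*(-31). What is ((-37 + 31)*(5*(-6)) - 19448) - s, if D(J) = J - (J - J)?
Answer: -14618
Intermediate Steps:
D(J) = J (D(J) = J - 1*0 = J + 0 = J)
s = -4650 (s = -30*(-5)*(-31) = 150*(-31) = -4650)
((-37 + 31)*(5*(-6)) - 19448) - s = ((-37 + 31)*(5*(-6)) - 19448) - 1*(-4650) = (-6*(-30) - 19448) + 4650 = (180 - 19448) + 4650 = -19268 + 4650 = -14618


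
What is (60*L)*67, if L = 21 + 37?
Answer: 233160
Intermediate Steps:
L = 58
(60*L)*67 = (60*58)*67 = 3480*67 = 233160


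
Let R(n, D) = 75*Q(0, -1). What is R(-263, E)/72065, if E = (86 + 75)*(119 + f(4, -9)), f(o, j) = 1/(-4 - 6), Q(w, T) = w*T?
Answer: 0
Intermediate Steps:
Q(w, T) = T*w
f(o, j) = -⅒ (f(o, j) = 1/(-10) = -⅒)
E = 191429/10 (E = (86 + 75)*(119 - ⅒) = 161*(1189/10) = 191429/10 ≈ 19143.)
R(n, D) = 0 (R(n, D) = 75*(-1*0) = 75*0 = 0)
R(-263, E)/72065 = 0/72065 = 0*(1/72065) = 0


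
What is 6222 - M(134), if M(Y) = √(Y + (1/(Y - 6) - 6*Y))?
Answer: 6222 - I*√171518/16 ≈ 6222.0 - 25.884*I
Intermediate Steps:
M(Y) = √(1/(-6 + Y) - 5*Y) (M(Y) = √(Y + (1/(-6 + Y) - 6*Y)) = √(1/(-6 + Y) - 5*Y))
6222 - M(134) = 6222 - √((1 - 5*134*(-6 + 134))/(-6 + 134)) = 6222 - √((1 - 5*134*128)/128) = 6222 - √((1 - 85760)/128) = 6222 - √((1/128)*(-85759)) = 6222 - √(-85759/128) = 6222 - I*√171518/16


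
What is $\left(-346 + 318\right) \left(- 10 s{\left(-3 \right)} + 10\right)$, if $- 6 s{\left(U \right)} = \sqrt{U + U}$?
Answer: $-280 - \frac{140 i \sqrt{6}}{3} \approx -280.0 - 114.31 i$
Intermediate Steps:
$s{\left(U \right)} = - \frac{\sqrt{2} \sqrt{U}}{6}$ ($s{\left(U \right)} = - \frac{\sqrt{U + U}}{6} = - \frac{\sqrt{2 U}}{6} = - \frac{\sqrt{2} \sqrt{U}}{6}$)
$\left(-346 + 318\right) \left(- 10 s{\left(-3 \right)} + 10\right) = \left(-346 + 318\right) \left(- 10 \left(- \frac{\sqrt{2} \sqrt{-3}}{6}\right) + 10\right) = - 28 \left(- 10 \left(- \frac{\sqrt{2} i \sqrt{3}}{6}\right) + 10\right) = - 28 \left(- 10 \left(- \frac{i \sqrt{6}}{6}\right) + 10\right) = - 28 \left(\frac{5 i \sqrt{6}}{3} + 10\right) = - 28 \left(10 + \frac{5 i \sqrt{6}}{3}\right) = -280 - \frac{140 i \sqrt{6}}{3}$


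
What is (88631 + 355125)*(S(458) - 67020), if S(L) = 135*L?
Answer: -2303093640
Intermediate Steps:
(88631 + 355125)*(S(458) - 67020) = (88631 + 355125)*(135*458 - 67020) = 443756*(61830 - 67020) = 443756*(-5190) = -2303093640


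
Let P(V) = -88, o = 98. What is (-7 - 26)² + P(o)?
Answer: 1001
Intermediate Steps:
(-7 - 26)² + P(o) = (-7 - 26)² - 88 = (-33)² - 88 = 1089 - 88 = 1001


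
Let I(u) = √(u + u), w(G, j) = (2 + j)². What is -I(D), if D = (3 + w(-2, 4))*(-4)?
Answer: -2*I*√78 ≈ -17.664*I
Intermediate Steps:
D = -156 (D = (3 + (2 + 4)²)*(-4) = (3 + 6²)*(-4) = (3 + 36)*(-4) = 39*(-4) = -156)
I(u) = √2*√u (I(u) = √(2*u) = √2*√u)
-I(D) = -√2*√(-156) = -√2*2*I*√39 = -2*I*√78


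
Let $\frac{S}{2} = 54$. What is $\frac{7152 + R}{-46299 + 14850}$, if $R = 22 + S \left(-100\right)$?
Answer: $\frac{3626}{31449} \approx 0.1153$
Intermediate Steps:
$S = 108$ ($S = 2 \cdot 54 = 108$)
$R = -10778$ ($R = 22 + 108 \left(-100\right) = 22 - 10800 = -10778$)
$\frac{7152 + R}{-46299 + 14850} = \frac{7152 - 10778}{-46299 + 14850} = - \frac{3626}{-31449} = \left(-3626\right) \left(- \frac{1}{31449}\right) = \frac{3626}{31449}$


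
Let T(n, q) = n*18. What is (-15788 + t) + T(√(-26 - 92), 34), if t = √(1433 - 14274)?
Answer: -15788 + I*√12841 + 18*I*√118 ≈ -15788.0 + 308.85*I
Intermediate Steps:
t = I*√12841 (t = √(-12841) = I*√12841 ≈ 113.32*I)
T(n, q) = 18*n
(-15788 + t) + T(√(-26 - 92), 34) = (-15788 + I*√12841) + 18*√(-26 - 92) = (-15788 + I*√12841) + 18*√(-118) = (-15788 + I*√12841) + 18*(I*√118) = (-15788 + I*√12841) + 18*I*√118 = -15788 + I*√12841 + 18*I*√118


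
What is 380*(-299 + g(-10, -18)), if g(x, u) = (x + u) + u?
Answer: -131100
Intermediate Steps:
g(x, u) = x + 2*u (g(x, u) = (u + x) + u = x + 2*u)
380*(-299 + g(-10, -18)) = 380*(-299 + (-10 + 2*(-18))) = 380*(-299 + (-10 - 36)) = 380*(-299 - 46) = 380*(-345) = -131100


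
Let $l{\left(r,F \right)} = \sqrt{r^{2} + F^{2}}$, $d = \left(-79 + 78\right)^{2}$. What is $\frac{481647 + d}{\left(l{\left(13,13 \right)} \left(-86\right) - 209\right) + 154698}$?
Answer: $\frac{74409317872}{23864351273} + \frac{538482464 \sqrt{2}}{23864351273} \approx 3.1499$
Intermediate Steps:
$d = 1$ ($d = \left(-1\right)^{2} = 1$)
$l{\left(r,F \right)} = \sqrt{F^{2} + r^{2}}$
$\frac{481647 + d}{\left(l{\left(13,13 \right)} \left(-86\right) - 209\right) + 154698} = \frac{481647 + 1}{\left(\sqrt{13^{2} + 13^{2}} \left(-86\right) - 209\right) + 154698} = \frac{481648}{\left(\sqrt{169 + 169} \left(-86\right) - 209\right) + 154698} = \frac{481648}{\left(\sqrt{338} \left(-86\right) - 209\right) + 154698} = \frac{481648}{\left(13 \sqrt{2} \left(-86\right) - 209\right) + 154698} = \frac{481648}{\left(- 1118 \sqrt{2} - 209\right) + 154698} = \frac{481648}{\left(-209 - 1118 \sqrt{2}\right) + 154698} = \frac{481648}{154489 - 1118 \sqrt{2}}$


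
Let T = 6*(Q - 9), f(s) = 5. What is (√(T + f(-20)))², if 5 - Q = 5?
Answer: -49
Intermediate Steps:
Q = 0 (Q = 5 - 1*5 = 5 - 5 = 0)
T = -54 (T = 6*(0 - 9) = 6*(-9) = -54)
(√(T + f(-20)))² = (√(-54 + 5))² = (√(-49))² = (7*I)² = -49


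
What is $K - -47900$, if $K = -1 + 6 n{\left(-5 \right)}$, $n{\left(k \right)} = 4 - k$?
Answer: $47953$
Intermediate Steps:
$K = 53$ ($K = -1 + 6 \left(4 - -5\right) = -1 + 6 \left(4 + 5\right) = -1 + 6 \cdot 9 = -1 + 54 = 53$)
$K - -47900 = 53 - -47900 = 53 + 47900 = 47953$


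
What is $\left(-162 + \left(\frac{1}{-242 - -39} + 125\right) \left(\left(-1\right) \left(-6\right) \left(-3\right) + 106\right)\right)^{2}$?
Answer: $\frac{4840114400676}{41209} \approx 1.1745 \cdot 10^{8}$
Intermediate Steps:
$\left(-162 + \left(\frac{1}{-242 - -39} + 125\right) \left(\left(-1\right) \left(-6\right) \left(-3\right) + 106\right)\right)^{2} = \left(-162 + \left(\frac{1}{-242 + 39} + 125\right) \left(6 \left(-3\right) + 106\right)\right)^{2} = \left(-162 + \left(\frac{1}{-203} + 125\right) \left(-18 + 106\right)\right)^{2} = \left(-162 + \left(- \frac{1}{203} + 125\right) 88\right)^{2} = \left(-162 + \frac{25374}{203} \cdot 88\right)^{2} = \left(-162 + \frac{2232912}{203}\right)^{2} = \left(\frac{2200026}{203}\right)^{2} = \frac{4840114400676}{41209}$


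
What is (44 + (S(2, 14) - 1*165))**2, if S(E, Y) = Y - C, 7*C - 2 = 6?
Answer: 573049/49 ≈ 11695.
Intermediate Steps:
C = 8/7 (C = 2/7 + (1/7)*6 = 2/7 + 6/7 = 8/7 ≈ 1.1429)
S(E, Y) = -8/7 + Y (S(E, Y) = Y - 1*8/7 = Y - 8/7 = -8/7 + Y)
(44 + (S(2, 14) - 1*165))**2 = (44 + ((-8/7 + 14) - 1*165))**2 = (44 + (90/7 - 165))**2 = (44 - 1065/7)**2 = (-757/7)**2 = 573049/49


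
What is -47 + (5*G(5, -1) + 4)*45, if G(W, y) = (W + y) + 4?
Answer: 1933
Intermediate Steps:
G(W, y) = 4 + W + y
-47 + (5*G(5, -1) + 4)*45 = -47 + (5*(4 + 5 - 1) + 4)*45 = -47 + (5*8 + 4)*45 = -47 + (40 + 4)*45 = -47 + 44*45 = -47 + 1980 = 1933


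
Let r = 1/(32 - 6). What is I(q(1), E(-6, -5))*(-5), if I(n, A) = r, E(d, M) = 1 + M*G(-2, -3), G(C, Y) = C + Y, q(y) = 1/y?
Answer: -5/26 ≈ -0.19231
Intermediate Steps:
r = 1/26 ≈ 0.038462
E(d, M) = 1 - 5*M (E(d, M) = 1 + M*(-2 - 3) = 1 + M*(-5) = 1 - 5*M)
I(n, A) = 1/26
I(q(1), E(-6, -5))*(-5) = (1/26)*(-5) = -5/26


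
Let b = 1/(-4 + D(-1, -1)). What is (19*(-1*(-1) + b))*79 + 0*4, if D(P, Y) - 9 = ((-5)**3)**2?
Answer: 23462131/15630 ≈ 1501.1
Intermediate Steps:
D(P, Y) = 15634 (D(P, Y) = 9 + ((-5)**3)**2 = 9 + (-125)**2 = 9 + 15625 = 15634)
b = 1/15630 (b = 1/(-4 + 15634) = 1/15630 ≈ 6.3980e-5)
(19*(-1*(-1) + b))*79 + 0*4 = (19*(-1*(-1) + 1/15630))*79 + 0*4 = (19*(1 + 1/15630))*79 + 0 = (19*(15631/15630))*79 + 0 = (296989/15630)*79 + 0 = 23462131/15630 + 0 = 23462131/15630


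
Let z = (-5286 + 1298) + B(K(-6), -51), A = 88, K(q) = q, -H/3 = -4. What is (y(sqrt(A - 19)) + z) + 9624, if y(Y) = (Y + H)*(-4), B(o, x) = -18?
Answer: 5570 - 4*sqrt(69) ≈ 5536.8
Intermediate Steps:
H = 12 (H = -3*(-4) = 12)
z = -4006 (z = (-5286 + 1298) - 18 = -3988 - 18 = -4006)
y(Y) = -48 - 4*Y (y(Y) = (Y + 12)*(-4) = (12 + Y)*(-4) = -48 - 4*Y)
(y(sqrt(A - 19)) + z) + 9624 = ((-48 - 4*sqrt(88 - 19)) - 4006) + 9624 = ((-48 - 4*sqrt(69)) - 4006) + 9624 = (-4054 - 4*sqrt(69)) + 9624 = 5570 - 4*sqrt(69)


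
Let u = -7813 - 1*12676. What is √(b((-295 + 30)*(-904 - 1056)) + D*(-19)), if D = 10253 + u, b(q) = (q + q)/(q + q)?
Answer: √194485 ≈ 441.00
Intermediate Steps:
u = -20489 (u = -7813 - 12676 = -20489)
b(q) = 1 (b(q) = (2*q)/((2*q)) = (2*q)*(1/(2*q)) = 1)
D = -10236 (D = 10253 - 20489 = -10236)
√(b((-295 + 30)*(-904 - 1056)) + D*(-19)) = √(1 - 10236*(-19)) = √(1 + 194484) = √194485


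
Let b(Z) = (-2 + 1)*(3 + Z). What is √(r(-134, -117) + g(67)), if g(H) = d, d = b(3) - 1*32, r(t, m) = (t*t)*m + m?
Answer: I*√2101007 ≈ 1449.5*I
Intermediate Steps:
b(Z) = -3 - Z (b(Z) = -(3 + Z) = -3 - Z)
r(t, m) = m + m*t² (r(t, m) = t²*m + m = m*t² + m = m + m*t²)
d = -38 (d = (-3 - 1*3) - 1*32 = (-3 - 3) - 32 = -6 - 32 = -38)
g(H) = -38
√(r(-134, -117) + g(67)) = √(-117*(1 + (-134)²) - 38) = √(-117*(1 + 17956) - 38) = √(-117*17957 - 38) = √(-2100969 - 38) = √(-2101007) = I*√2101007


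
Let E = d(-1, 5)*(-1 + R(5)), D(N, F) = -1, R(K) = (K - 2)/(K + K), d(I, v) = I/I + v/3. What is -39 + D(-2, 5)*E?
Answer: -557/15 ≈ -37.133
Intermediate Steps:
d(I, v) = 1 + v/3 (d(I, v) = 1 + v*(⅓) = 1 + v/3)
R(K) = (-2 + K)/(2*K) (R(K) = (-2 + K)/((2*K)) = (-2 + K)*(1/(2*K)) = (-2 + K)/(2*K))
E = -28/15 (E = (1 + (⅓)*5)*(-1 + (½)*(-2 + 5)/5) = (1 + 5/3)*(-1 + (½)*(⅕)*3) = 8*(-1 + 3/10)/3 = (8/3)*(-7/10) = -28/15 ≈ -1.8667)
-39 + D(-2, 5)*E = -39 - 1*(-28/15) = -39 + 28/15 = -557/15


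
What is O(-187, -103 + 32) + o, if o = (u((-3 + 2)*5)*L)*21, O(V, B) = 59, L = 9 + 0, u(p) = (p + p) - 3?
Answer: -2398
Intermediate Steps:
u(p) = -3 + 2*p (u(p) = 2*p - 3 = -3 + 2*p)
L = 9
o = -2457 (o = ((-3 + 2*((-3 + 2)*5))*9)*21 = ((-3 + 2*(-1*5))*9)*21 = ((-3 + 2*(-5))*9)*21 = ((-3 - 10)*9)*21 = -13*9*21 = -117*21 = -2457)
O(-187, -103 + 32) + o = 59 - 2457 = -2398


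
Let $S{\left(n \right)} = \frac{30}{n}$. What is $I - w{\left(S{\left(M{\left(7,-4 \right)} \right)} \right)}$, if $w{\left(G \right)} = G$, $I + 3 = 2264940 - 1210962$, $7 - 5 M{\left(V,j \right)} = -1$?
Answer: $\frac{4215825}{4} \approx 1.054 \cdot 10^{6}$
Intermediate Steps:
$M{\left(V,j \right)} = \frac{8}{5}$ ($M{\left(V,j \right)} = \frac{7}{5} - - \frac{1}{5} = \frac{7}{5} + \frac{1}{5} = \frac{8}{5}$)
$I = 1053975$ ($I = -3 + \left(2264940 - 1210962\right) = -3 + 1053978 = 1053975$)
$I - w{\left(S{\left(M{\left(7,-4 \right)} \right)} \right)} = 1053975 - \frac{30}{\frac{8}{5}} = 1053975 - 30 \cdot \frac{5}{8} = 1053975 - \frac{75}{4} = \frac{4215825}{4}$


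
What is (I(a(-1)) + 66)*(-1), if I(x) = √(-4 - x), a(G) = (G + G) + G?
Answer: -66 - I ≈ -66.0 - 1.0*I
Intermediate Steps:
a(G) = 3*G (a(G) = 2*G + G = 3*G)
(I(a(-1)) + 66)*(-1) = (√(-4 - 3*(-1)) + 66)*(-1) = (√(-4 - 1*(-3)) + 66)*(-1) = (√(-4 + 3) + 66)*(-1) = (√(-1) + 66)*(-1) = (I + 66)*(-1) = (66 + I)*(-1) = -66 - I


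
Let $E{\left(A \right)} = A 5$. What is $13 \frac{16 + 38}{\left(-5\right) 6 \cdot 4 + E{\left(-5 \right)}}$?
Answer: $- \frac{702}{145} \approx -4.8414$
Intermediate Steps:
$E{\left(A \right)} = 5 A$
$13 \frac{16 + 38}{\left(-5\right) 6 \cdot 4 + E{\left(-5 \right)}} = 13 \frac{16 + 38}{\left(-5\right) 6 \cdot 4 + 5 \left(-5\right)} = 13 \frac{54}{\left(-30\right) 4 - 25} = 13 \frac{54}{-120 - 25} = 13 \frac{54}{-145} = 13 \cdot 54 \left(- \frac{1}{145}\right) = 13 \left(- \frac{54}{145}\right) = - \frac{702}{145}$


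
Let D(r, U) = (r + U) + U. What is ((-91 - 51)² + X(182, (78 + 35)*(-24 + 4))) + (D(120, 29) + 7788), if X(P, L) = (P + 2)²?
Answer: 61986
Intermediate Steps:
D(r, U) = r + 2*U (D(r, U) = (U + r) + U = r + 2*U)
X(P, L) = (2 + P)²
((-91 - 51)² + X(182, (78 + 35)*(-24 + 4))) + (D(120, 29) + 7788) = ((-91 - 51)² + (2 + 182)²) + ((120 + 2*29) + 7788) = ((-142)² + 184²) + ((120 + 58) + 7788) = (20164 + 33856) + (178 + 7788) = 54020 + 7966 = 61986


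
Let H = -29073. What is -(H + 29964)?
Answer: -891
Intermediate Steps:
-(H + 29964) = -(-29073 + 29964) = -1*891 = -891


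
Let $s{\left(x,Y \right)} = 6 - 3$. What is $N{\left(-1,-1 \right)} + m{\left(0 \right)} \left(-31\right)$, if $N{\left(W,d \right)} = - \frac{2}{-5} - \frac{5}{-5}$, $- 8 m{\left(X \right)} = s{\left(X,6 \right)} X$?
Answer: $\frac{7}{5} \approx 1.4$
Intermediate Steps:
$s{\left(x,Y \right)} = 3$
$m{\left(X \right)} = - \frac{3 X}{8}$
$N{\left(W,d \right)} = \frac{7}{5}$ ($N{\left(W,d \right)} = \left(-2\right) \left(- \frac{1}{5}\right) - -1 = \frac{2}{5} + 1 = \frac{7}{5}$)
$N{\left(-1,-1 \right)} + m{\left(0 \right)} \left(-31\right) = \frac{7}{5} + \left(- \frac{3}{8}\right) 0 \left(-31\right) = \frac{7}{5} + 0 \left(-31\right) = \frac{7}{5} + 0 = \frac{7}{5}$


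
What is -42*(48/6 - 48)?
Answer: 1680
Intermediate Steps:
-42*(48/6 - 48) = -42*(48*(⅙) - 48) = -42*(8 - 48) = -42*(-40) = 1680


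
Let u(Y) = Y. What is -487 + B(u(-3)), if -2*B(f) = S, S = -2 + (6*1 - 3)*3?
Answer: -981/2 ≈ -490.50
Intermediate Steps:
S = 7 (S = -2 + (6 - 3)*3 = -2 + 3*3 = -2 + 9 = 7)
B(f) = -7/2 (B(f) = -½*7 = -7/2)
-487 + B(u(-3)) = -487 - 7/2 = -981/2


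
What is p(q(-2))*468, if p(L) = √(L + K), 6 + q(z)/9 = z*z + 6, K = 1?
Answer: 468*√37 ≈ 2846.7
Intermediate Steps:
q(z) = 9*z² (q(z) = -54 + 9*(z*z + 6) = -54 + 9*(z² + 6) = -54 + 9*(6 + z²) = -54 + (54 + 9*z²) = 9*z²)
p(L) = √(1 + L) (p(L) = √(L + 1) = √(1 + L))
p(q(-2))*468 = √(1 + 9*(-2)²)*468 = √(1 + 9*4)*468 = √(1 + 36)*468 = √37*468 = 468*√37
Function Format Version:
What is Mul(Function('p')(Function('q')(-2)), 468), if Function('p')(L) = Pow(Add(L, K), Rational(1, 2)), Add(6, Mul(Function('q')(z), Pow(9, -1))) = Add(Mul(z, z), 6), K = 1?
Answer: Mul(468, Pow(37, Rational(1, 2))) ≈ 2846.7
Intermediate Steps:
Function('q')(z) = Mul(9, Pow(z, 2)) (Function('q')(z) = Add(-54, Mul(9, Add(Mul(z, z), 6))) = Add(-54, Mul(9, Add(Pow(z, 2), 6))) = Add(-54, Mul(9, Add(6, Pow(z, 2)))) = Add(-54, Add(54, Mul(9, Pow(z, 2)))) = Mul(9, Pow(z, 2)))
Function('p')(L) = Pow(Add(1, L), Rational(1, 2)) (Function('p')(L) = Pow(Add(L, 1), Rational(1, 2)) = Pow(Add(1, L), Rational(1, 2)))
Mul(Function('p')(Function('q')(-2)), 468) = Mul(Pow(Add(1, Mul(9, Pow(-2, 2))), Rational(1, 2)), 468) = Mul(Pow(Add(1, Mul(9, 4)), Rational(1, 2)), 468) = Mul(Pow(Add(1, 36), Rational(1, 2)), 468) = Mul(Pow(37, Rational(1, 2)), 468) = Mul(468, Pow(37, Rational(1, 2)))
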